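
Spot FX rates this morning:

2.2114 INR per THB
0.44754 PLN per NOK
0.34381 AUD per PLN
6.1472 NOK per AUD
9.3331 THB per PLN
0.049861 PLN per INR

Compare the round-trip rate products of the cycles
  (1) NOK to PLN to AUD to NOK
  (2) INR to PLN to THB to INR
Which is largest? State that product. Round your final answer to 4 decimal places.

(1) 0.44754 × 0.34381 × 6.1472 = 0.94586
(2) 0.049861 × 9.3331 × 2.2114 = 1.02909
Highest is cycle (2) at 1.0291 (>1, arbitrage).

1.0291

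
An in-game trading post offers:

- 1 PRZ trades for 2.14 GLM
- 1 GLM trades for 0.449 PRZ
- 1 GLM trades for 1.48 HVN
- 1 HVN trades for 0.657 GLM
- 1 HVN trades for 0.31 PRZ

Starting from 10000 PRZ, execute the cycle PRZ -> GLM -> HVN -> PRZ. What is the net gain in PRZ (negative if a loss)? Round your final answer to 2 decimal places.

-181.68

10000 PRZ × 2.14 = 21400 GLM
21400 GLM × 1.48 = 31672 HVN
31672 HVN × 0.31 = 9818.32 PRZ
Net change: 9818.32 − 10000 = -181.68 PRZ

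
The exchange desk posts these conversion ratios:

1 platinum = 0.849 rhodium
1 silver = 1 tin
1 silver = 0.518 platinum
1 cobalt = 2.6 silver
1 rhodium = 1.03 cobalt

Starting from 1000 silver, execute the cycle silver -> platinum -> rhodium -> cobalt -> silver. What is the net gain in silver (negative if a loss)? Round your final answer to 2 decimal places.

177.74

1000 silver × 0.518 = 518 platinum
518 platinum × 0.849 = 439.782 rhodium
439.782 rhodium × 1.03 = 452.97546 cobalt
452.97546 cobalt × 2.6 = 1177.736196 silver
Net change: 1177.736196 − 1000 = 177.736196 silver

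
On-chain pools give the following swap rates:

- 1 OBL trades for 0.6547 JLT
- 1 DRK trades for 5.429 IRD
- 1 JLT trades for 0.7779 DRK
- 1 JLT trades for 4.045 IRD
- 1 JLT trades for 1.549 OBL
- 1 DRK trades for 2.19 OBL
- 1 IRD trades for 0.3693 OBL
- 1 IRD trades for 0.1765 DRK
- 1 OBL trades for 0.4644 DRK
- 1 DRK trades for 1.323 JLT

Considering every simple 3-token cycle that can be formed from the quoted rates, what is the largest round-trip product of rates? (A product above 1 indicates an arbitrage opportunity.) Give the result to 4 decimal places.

DRK→OBL→JLT→DRK: 2.19 × 0.6547 × 0.7779 = 1.11535
JLT→IRD→OBL→JLT: 4.045 × 0.3693 × 0.6547 = 0.97800
DRK→JLT→OBL→DRK: 1.323 × 1.549 × 0.4644 = 0.95171
DRK→JLT→IRD→DRK: 1.323 × 4.045 × 0.1765 = 0.94455
DRK→IRD→OBL→DRK: 5.429 × 0.3693 × 0.4644 = 0.93109
Maximum is DRK→OBL→JLT→DRK at 1.1153; arbitrage exists.

1.1153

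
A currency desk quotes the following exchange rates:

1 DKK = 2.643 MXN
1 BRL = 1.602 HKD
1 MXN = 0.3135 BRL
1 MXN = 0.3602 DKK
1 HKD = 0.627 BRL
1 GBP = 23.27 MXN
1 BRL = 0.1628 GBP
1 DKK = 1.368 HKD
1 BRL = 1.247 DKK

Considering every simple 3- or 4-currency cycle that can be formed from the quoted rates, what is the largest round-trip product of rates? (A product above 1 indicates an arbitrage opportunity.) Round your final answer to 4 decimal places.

BRL→GBP→MXN→BRL: 0.1628 × 23.27 × 0.3135 = 1.18765
BRL→DKK→HKD→BRL: 1.247 × 1.368 × 0.627 = 1.06960
BRL→DKK→MXN→BRL: 1.247 × 2.643 × 0.3135 = 1.03324
Maximum is BRL→GBP→MXN→BRL at 1.1876; arbitrage exists.

1.1876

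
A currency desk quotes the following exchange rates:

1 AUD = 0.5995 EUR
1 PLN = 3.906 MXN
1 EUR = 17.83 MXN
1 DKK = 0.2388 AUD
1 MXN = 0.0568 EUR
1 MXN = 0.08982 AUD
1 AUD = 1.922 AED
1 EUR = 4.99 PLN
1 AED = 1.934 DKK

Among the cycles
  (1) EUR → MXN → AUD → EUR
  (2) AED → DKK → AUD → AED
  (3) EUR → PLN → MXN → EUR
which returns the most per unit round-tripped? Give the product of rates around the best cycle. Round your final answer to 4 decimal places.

1.1071

(1) 17.83 × 0.08982 × 0.5995 = 0.96009
(2) 1.934 × 0.2388 × 1.922 = 0.88765
(3) 4.99 × 3.906 × 0.0568 = 1.10709
Highest is cycle (3) at 1.1071 (>1, arbitrage).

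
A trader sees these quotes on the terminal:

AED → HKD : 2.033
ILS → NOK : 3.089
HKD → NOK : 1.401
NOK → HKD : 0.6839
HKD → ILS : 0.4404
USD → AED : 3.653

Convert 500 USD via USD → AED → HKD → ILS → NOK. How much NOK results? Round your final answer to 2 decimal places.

5051.52

500 USD × 3.653 = 1826.5 AED
1826.5 AED × 2.033 = 3713.2745 HKD
3713.2745 HKD × 0.4404 = 1635.3260898 ILS
1635.3260898 ILS × 3.089 = 5051.5222913922 NOK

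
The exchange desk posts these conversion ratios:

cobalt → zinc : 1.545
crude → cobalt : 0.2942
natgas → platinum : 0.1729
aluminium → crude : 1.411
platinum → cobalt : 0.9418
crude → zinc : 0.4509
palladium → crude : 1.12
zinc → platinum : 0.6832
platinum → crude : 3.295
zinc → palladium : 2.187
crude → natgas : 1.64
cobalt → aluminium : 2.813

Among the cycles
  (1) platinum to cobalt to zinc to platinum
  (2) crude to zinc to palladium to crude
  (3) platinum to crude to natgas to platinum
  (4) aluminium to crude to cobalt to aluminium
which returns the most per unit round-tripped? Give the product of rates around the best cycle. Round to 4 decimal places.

(1) 0.9418 × 1.545 × 0.6832 = 0.99411
(2) 0.4509 × 2.187 × 1.12 = 1.10445
(3) 3.295 × 1.64 × 0.1729 = 0.93432
(4) 1.411 × 0.2942 × 2.813 = 1.16772
Highest is cycle (4) at 1.1677 (>1, arbitrage).

1.1677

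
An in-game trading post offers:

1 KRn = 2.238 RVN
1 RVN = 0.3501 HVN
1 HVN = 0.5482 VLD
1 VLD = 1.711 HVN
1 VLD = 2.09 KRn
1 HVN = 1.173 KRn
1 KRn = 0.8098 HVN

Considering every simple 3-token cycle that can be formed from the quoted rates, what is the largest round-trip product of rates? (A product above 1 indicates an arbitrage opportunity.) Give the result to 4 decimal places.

0.9278

VLD→KRn→HVN→VLD: 2.09 × 0.8098 × 0.5482 = 0.92782
KRn→RVN→HVN→KRn: 2.238 × 0.3501 × 1.173 = 0.91907
Maximum is VLD→KRn→HVN→VLD at 0.9278; no arbitrage — every cycle loses value.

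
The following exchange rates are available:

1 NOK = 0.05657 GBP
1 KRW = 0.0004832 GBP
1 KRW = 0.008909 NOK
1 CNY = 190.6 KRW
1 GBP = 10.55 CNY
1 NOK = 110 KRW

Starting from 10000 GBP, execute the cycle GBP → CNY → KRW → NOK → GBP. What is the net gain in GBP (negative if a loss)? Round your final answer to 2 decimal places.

134.22

10000 GBP × 10.55 = 105500 CNY
105500 CNY × 190.6 = 20108300 KRW
20108300 KRW × 0.008909 = 179144.8447 NOK
179144.8447 NOK × 0.05657 = 10134.223864679 GBP
Net change: 10134.223864679 − 10000 = 134.223864679 GBP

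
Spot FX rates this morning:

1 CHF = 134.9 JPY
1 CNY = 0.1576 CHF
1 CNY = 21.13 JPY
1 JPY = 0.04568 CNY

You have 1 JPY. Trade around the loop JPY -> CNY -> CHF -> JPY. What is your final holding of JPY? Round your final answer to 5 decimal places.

0.97117

1 JPY × 0.04568 = 0.04568 CNY
0.04568 CNY × 0.1576 = 0.007199168 CHF
0.007199168 CHF × 134.9 = 0.9711677632 JPY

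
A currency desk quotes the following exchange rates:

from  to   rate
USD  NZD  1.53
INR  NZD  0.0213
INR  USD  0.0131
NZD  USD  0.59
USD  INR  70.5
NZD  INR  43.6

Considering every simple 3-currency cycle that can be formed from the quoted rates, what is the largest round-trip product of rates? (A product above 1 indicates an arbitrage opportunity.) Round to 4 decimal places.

NZD→USD→INR→NZD: 0.59 × 70.5 × 0.0213 = 0.88597
NZD→INR→USD→NZD: 43.6 × 0.0131 × 1.53 = 0.87387
Maximum is NZD→USD→INR→NZD at 0.8860; no arbitrage — every cycle loses value.

0.8860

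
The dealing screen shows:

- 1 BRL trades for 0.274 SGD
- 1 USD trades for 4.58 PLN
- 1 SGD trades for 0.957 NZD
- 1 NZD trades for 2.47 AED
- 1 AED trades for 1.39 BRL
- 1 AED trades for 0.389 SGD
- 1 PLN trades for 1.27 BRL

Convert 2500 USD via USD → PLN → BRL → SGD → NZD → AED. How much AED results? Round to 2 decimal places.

2500 USD × 4.58 = 11450 PLN
11450 PLN × 1.27 = 14541.5 BRL
14541.5 BRL × 0.274 = 3984.371 SGD
3984.371 SGD × 0.957 = 3813.043047 NZD
3813.043047 NZD × 2.47 = 9418.21632609 AED

9418.22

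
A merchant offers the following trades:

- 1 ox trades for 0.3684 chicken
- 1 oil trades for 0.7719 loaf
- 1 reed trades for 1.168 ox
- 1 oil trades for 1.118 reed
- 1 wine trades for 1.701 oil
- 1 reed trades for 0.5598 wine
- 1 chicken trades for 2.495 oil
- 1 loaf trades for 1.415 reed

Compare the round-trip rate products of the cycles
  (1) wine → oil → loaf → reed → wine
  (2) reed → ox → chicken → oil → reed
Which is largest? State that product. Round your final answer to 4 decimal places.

(1) 1.701 × 0.7719 × 1.415 × 0.5598 = 1.04005
(2) 1.168 × 0.3684 × 2.495 × 1.118 = 1.20026
Highest is cycle (2) at 1.2003 (>1, arbitrage).

1.2003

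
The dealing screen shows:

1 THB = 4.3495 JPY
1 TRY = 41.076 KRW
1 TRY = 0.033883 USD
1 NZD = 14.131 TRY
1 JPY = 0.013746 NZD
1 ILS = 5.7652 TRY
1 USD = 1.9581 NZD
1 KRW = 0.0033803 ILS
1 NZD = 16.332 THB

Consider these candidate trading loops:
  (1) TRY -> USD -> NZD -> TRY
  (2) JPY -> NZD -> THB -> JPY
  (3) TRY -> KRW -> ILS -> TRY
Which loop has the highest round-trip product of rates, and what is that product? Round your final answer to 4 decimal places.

0.9765

(1) 0.033883 × 1.9581 × 14.131 = 0.93754
(2) 0.013746 × 16.332 × 4.3495 = 0.97646
(3) 41.076 × 0.0033803 × 5.7652 = 0.80049
Highest is cycle (2) at 0.9765 (≤1, no arbitrage).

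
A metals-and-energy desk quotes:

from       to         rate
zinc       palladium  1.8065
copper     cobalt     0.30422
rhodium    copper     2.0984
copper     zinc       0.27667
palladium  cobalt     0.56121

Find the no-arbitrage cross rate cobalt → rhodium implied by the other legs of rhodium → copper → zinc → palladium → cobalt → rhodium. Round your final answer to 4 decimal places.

Known legs of the cycle: 2.0984 × 0.27667 × 1.8065 × 0.56121 = 0.58859113202274372
For no arbitrage the full-cycle product must be 1, so the missing rate is 1 / 0.58859113202274372 ≈ 1.698972.

1.6990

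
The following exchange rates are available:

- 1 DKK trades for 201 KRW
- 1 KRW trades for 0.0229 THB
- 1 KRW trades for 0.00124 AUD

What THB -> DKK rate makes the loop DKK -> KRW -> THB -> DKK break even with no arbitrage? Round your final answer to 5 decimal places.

0.21725

Known legs of the cycle: 201 × 0.0229 = 4.6029
For no arbitrage the full-cycle product must be 1, so the missing rate is 1 / 4.6029 ≈ 0.2172543.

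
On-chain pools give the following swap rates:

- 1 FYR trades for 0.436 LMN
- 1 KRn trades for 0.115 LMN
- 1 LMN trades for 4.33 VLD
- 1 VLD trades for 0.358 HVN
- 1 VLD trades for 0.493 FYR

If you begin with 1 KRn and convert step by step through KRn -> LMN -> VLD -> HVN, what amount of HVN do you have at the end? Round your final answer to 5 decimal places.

1 KRn × 0.115 = 0.115 LMN
0.115 LMN × 4.33 = 0.49795 VLD
0.49795 VLD × 0.358 = 0.1782661 HVN

0.17827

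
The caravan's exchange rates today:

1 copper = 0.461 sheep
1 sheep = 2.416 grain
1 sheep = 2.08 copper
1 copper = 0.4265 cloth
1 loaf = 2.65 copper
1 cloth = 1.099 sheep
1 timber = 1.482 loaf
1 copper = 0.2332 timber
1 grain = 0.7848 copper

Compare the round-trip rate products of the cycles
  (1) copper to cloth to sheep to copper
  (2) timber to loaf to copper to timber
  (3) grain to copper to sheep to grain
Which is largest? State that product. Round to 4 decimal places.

(1) 0.4265 × 1.099 × 2.08 = 0.97494
(2) 1.482 × 2.65 × 0.2332 = 0.91585
(3) 0.7848 × 0.461 × 2.416 = 0.87409
Highest is cycle (1) at 0.9749 (≤1, no arbitrage).

0.9749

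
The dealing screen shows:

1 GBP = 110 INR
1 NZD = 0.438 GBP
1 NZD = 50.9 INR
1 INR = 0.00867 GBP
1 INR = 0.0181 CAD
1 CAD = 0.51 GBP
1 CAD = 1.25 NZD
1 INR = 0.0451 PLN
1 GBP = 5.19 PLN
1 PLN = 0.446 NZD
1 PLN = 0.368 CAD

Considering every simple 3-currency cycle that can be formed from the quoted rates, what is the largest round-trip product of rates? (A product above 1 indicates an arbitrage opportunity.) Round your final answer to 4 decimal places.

NZD→INR→CAD→NZD: 50.9 × 0.0181 × 1.25 = 1.15161
NZD→INR→PLN→NZD: 50.9 × 0.0451 × 0.446 = 1.02383
GBP→INR→CAD→GBP: 110 × 0.0181 × 0.51 = 1.01541
NZD→GBP→PLN→NZD: 0.438 × 5.19 × 0.446 = 1.01386
GBP→PLN→CAD→GBP: 5.19 × 0.368 × 0.51 = 0.97406
Maximum is NZD→INR→CAD→NZD at 1.1516; arbitrage exists.

1.1516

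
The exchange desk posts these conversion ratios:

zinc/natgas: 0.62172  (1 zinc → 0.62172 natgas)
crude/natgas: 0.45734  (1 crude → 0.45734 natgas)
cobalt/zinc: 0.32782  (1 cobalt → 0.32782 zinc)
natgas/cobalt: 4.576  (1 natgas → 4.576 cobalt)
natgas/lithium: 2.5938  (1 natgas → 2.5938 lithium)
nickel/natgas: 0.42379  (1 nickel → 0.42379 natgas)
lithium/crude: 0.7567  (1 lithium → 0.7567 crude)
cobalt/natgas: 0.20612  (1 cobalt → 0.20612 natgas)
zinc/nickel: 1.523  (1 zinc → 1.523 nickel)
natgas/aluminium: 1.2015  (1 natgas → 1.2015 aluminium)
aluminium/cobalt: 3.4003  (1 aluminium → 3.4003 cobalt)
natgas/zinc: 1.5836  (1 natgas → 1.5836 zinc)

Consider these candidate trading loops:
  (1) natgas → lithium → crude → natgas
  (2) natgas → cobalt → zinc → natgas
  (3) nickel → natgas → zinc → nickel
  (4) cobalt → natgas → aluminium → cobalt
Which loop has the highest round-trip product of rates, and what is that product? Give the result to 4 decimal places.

(1) 2.5938 × 0.7567 × 0.45734 = 0.89763
(2) 4.576 × 0.32782 × 0.62172 = 0.93264
(3) 0.42379 × 1.5836 × 1.523 = 1.02211
(4) 0.20612 × 1.2015 × 3.4003 = 0.84210
Highest is cycle (3) at 1.0221 (>1, arbitrage).

1.0221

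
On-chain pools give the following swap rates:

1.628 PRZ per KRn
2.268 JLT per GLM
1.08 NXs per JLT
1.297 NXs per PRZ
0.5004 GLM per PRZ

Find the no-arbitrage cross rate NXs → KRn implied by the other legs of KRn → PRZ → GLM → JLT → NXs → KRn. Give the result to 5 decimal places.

Known legs of the cycle: 1.628 × 0.5004 × 2.268 × 1.08 = 1.995439235328
For no arbitrage the full-cycle product must be 1, so the missing rate is 1 / 1.995439235328 ≈ 0.5011428.

0.50114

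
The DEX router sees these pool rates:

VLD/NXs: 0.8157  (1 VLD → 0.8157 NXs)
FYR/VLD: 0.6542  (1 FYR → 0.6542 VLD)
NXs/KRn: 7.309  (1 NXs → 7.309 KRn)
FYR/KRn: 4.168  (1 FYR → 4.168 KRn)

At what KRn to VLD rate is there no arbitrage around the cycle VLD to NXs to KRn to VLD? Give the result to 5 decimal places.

0.16773

Known legs of the cycle: 0.8157 × 7.309 = 5.9619513
For no arbitrage the full-cycle product must be 1, so the missing rate is 1 / 5.9619513 ≈ 0.1677303.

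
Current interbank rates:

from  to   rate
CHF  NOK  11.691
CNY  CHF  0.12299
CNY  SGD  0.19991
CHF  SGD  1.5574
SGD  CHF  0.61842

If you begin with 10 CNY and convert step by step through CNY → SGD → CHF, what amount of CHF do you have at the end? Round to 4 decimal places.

1.2363

10 CNY × 0.19991 = 1.9991 SGD
1.9991 SGD × 0.61842 = 1.236283422 CHF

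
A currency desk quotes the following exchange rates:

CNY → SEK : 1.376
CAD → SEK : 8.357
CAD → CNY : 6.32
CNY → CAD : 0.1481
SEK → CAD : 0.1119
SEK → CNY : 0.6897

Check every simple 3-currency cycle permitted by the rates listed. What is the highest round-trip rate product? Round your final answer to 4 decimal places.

CNY→SEK→CAD→CNY: 1.376 × 0.1119 × 6.32 = 0.97312
CNY→CAD→SEK→CNY: 0.1481 × 8.357 × 0.6897 = 0.85362
Maximum is CNY→SEK→CAD→CNY at 0.9731; no arbitrage — every cycle loses value.

0.9731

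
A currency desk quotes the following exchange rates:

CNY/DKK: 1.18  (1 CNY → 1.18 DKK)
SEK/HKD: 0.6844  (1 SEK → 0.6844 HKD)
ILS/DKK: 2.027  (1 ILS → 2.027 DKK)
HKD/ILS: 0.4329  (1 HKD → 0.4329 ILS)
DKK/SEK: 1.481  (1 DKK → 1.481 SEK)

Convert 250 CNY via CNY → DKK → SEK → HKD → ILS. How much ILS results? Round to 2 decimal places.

250 CNY × 1.18 = 295 DKK
295 DKK × 1.481 = 436.895 SEK
436.895 SEK × 0.6844 = 299.010938 HKD
299.010938 HKD × 0.4329 = 129.4418350602 ILS

129.44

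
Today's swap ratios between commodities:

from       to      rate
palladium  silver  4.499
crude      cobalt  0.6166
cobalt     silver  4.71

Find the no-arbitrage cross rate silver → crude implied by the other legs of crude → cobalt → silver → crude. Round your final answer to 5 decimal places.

Known legs of the cycle: 0.6166 × 4.71 = 2.904186
For no arbitrage the full-cycle product must be 1, so the missing rate is 1 / 2.904186 ≈ 0.3443306.

0.34433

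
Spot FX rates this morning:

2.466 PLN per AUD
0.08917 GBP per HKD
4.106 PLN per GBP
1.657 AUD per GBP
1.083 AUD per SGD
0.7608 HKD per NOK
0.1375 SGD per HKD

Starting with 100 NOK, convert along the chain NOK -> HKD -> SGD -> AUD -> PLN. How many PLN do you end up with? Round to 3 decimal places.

100 NOK × 0.7608 = 76.08 HKD
76.08 HKD × 0.1375 = 10.461 SGD
10.461 SGD × 1.083 = 11.329263 AUD
11.329263 AUD × 2.466 = 27.937962558 PLN

27.938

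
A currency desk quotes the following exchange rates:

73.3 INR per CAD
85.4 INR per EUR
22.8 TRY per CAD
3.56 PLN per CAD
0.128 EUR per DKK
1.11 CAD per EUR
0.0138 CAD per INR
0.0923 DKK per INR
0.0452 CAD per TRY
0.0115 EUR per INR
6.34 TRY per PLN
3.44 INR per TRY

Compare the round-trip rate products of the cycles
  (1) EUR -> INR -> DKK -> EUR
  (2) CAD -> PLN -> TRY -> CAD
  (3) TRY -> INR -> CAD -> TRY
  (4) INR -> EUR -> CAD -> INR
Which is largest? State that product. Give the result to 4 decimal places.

(1) 85.4 × 0.0923 × 0.128 = 1.00895
(2) 3.56 × 6.34 × 0.0452 = 1.02018
(3) 3.44 × 0.0138 × 22.8 = 1.08236
(4) 0.0115 × 1.11 × 73.3 = 0.93567
Highest is cycle (3) at 1.0824 (>1, arbitrage).

1.0824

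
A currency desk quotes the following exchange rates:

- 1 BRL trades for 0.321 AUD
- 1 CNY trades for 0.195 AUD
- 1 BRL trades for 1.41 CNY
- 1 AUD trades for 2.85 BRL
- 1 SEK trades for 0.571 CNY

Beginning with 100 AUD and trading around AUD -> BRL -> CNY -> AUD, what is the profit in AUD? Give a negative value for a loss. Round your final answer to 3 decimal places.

-21.639

100 AUD × 2.85 = 285 BRL
285 BRL × 1.41 = 401.85 CNY
401.85 CNY × 0.195 = 78.36075 AUD
Net change: 78.36075 − 100 = -21.63925 AUD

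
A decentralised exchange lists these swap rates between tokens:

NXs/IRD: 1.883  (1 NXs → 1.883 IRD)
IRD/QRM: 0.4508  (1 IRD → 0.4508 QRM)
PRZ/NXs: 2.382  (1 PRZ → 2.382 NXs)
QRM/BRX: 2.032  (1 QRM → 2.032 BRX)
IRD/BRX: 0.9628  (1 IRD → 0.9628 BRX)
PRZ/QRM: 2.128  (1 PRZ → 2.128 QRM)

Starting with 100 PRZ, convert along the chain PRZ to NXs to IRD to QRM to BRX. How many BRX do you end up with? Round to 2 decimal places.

100 PRZ × 2.382 = 238.2 NXs
238.2 NXs × 1.883 = 448.5306 IRD
448.5306 IRD × 0.4508 = 202.19759448 QRM
202.19759448 QRM × 2.032 = 410.86551198336 BRX

410.87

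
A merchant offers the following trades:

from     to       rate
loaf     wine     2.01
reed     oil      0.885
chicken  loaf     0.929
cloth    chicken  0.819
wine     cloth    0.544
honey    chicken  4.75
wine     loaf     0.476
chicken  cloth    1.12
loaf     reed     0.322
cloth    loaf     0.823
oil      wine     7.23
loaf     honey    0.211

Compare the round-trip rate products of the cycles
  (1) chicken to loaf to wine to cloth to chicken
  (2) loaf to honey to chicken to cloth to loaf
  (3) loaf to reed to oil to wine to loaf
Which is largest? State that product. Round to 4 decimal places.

0.9807

(1) 0.929 × 2.01 × 0.544 × 0.819 = 0.83194
(2) 0.211 × 4.75 × 1.12 × 0.823 = 0.92383
(3) 0.322 × 0.885 × 7.23 × 0.476 = 0.98072
Highest is cycle (3) at 0.9807 (≤1, no arbitrage).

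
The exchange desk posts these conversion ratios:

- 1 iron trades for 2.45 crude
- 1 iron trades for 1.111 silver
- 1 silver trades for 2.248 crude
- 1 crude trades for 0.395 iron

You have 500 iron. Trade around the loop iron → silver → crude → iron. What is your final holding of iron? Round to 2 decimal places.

500 iron × 1.111 = 555.5 silver
555.5 silver × 2.248 = 1248.764 crude
1248.764 crude × 0.395 = 493.26178 iron

493.26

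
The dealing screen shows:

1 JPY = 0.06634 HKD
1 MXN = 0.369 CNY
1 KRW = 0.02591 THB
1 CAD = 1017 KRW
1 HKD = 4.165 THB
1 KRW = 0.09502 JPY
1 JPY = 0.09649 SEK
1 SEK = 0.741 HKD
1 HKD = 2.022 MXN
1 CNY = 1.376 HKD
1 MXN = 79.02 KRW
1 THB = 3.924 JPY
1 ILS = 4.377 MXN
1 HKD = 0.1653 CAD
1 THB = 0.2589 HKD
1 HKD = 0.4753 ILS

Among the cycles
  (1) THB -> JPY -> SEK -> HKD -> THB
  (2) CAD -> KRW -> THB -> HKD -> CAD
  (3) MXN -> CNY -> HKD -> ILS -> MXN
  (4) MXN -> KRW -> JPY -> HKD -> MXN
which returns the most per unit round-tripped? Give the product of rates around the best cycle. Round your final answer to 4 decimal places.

(1) 3.924 × 0.09649 × 0.741 × 4.165 = 1.16854
(2) 1017 × 0.02591 × 0.2589 × 0.1653 = 1.12770
(3) 0.369 × 1.376 × 0.4753 × 4.377 = 1.05630
(4) 79.02 × 0.09502 × 0.06634 × 2.022 = 1.00718
Highest is cycle (1) at 1.1685 (>1, arbitrage).

1.1685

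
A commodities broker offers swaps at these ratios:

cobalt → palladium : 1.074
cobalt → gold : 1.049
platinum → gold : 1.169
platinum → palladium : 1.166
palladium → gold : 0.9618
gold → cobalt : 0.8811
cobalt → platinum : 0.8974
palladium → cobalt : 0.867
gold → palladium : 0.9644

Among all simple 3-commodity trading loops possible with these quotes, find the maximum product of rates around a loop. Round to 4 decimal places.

0.9243

gold→cobalt→platinum→gold: 0.8811 × 0.8974 × 1.169 = 0.92433
palladium→gold→cobalt→palladium: 0.9618 × 0.8811 × 1.074 = 0.91015
palladium→cobalt→platinum→palladium: 0.867 × 0.8974 × 1.166 = 0.90720
palladium→cobalt→gold→palladium: 0.867 × 1.049 × 0.9644 = 0.87711
Maximum is gold→cobalt→platinum→gold at 0.9243; no arbitrage — every cycle loses value.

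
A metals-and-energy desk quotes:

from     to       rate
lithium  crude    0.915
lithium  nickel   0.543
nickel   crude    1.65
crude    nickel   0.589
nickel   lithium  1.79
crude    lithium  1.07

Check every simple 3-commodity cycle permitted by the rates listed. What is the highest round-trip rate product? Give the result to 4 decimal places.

0.9647

lithium→crude→nickel→lithium: 0.915 × 0.589 × 1.79 = 0.96469
lithium→nickel→crude→lithium: 0.543 × 1.65 × 1.07 = 0.95867
Maximum is lithium→crude→nickel→lithium at 0.9647; no arbitrage — every cycle loses value.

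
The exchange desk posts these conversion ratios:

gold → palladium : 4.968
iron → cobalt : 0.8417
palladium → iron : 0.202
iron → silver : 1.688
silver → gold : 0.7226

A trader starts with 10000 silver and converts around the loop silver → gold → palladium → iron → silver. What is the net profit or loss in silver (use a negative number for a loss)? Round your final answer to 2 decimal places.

2240.62

10000 silver × 0.7226 = 7226 gold
7226 gold × 4.968 = 35898.768 palladium
35898.768 palladium × 0.202 = 7251.551136 iron
7251.551136 iron × 1.688 = 12240.618317568 silver
Net change: 12240.618317568 − 10000 = 2240.618317568 silver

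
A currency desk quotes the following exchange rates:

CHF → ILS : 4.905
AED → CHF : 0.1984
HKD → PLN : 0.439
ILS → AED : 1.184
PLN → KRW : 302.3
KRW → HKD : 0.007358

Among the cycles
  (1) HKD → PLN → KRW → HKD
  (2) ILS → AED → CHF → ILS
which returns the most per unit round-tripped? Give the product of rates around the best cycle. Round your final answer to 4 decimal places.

1.1522

(1) 0.439 × 302.3 × 0.007358 = 0.97648
(2) 1.184 × 0.1984 × 4.905 = 1.15221
Highest is cycle (2) at 1.1522 (>1, arbitrage).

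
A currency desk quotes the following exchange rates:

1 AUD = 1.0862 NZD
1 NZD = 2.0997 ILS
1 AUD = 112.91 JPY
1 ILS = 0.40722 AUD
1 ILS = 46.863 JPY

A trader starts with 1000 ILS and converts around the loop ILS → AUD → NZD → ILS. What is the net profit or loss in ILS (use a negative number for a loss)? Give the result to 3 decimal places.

1000 ILS × 0.40722 = 407.22 AUD
407.22 AUD × 1.0862 = 442.322364 NZD
442.322364 NZD × 2.0997 = 928.7442676908 ILS
Net change: 928.7442676908 − 1000 = -71.2557323092 ILS

-71.256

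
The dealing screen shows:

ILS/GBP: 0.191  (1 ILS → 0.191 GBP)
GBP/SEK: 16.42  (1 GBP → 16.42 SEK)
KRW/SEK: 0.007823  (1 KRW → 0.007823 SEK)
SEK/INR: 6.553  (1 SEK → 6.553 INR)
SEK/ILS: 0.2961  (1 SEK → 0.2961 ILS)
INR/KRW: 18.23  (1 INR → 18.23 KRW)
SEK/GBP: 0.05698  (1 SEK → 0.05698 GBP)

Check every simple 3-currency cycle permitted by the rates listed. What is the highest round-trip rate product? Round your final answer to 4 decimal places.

KRW→SEK→INR→KRW: 0.007823 × 6.553 × 18.23 = 0.93454
GBP→SEK→ILS→GBP: 16.42 × 0.2961 × 0.191 = 0.92863
Maximum is KRW→SEK→INR→KRW at 0.9345; no arbitrage — every cycle loses value.

0.9345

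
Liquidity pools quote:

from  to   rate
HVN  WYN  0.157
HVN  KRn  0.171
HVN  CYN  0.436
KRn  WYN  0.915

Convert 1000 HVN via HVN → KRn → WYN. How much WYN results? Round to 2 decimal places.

156.47

1000 HVN × 0.171 = 171 KRn
171 KRn × 0.915 = 156.465 WYN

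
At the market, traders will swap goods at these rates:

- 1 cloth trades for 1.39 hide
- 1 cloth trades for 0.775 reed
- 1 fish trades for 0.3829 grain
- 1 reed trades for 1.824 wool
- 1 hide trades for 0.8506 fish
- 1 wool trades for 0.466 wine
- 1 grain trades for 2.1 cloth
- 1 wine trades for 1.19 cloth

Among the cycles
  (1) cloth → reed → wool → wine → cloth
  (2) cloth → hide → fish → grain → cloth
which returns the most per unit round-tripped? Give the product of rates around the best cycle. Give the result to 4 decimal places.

0.9507

(1) 0.775 × 1.824 × 0.466 × 1.19 = 0.78390
(2) 1.39 × 0.8506 × 0.3829 × 2.1 = 0.95070
Highest is cycle (2) at 0.9507 (≤1, no arbitrage).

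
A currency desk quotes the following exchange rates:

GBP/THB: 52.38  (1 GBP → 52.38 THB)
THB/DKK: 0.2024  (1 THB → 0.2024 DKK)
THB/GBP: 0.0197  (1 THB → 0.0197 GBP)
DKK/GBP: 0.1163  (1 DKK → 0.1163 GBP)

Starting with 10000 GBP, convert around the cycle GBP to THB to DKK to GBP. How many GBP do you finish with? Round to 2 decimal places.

10000 GBP × 52.38 = 523800 THB
523800 THB × 0.2024 = 106017.12 DKK
106017.12 DKK × 0.1163 = 12329.791056 GBP

12329.79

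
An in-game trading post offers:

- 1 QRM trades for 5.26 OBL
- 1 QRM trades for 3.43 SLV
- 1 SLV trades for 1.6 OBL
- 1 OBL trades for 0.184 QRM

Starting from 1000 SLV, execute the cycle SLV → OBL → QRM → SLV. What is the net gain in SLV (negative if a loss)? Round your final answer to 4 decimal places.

9.7920

1000 SLV × 1.6 = 1600 OBL
1600 OBL × 0.184 = 294.4 QRM
294.4 QRM × 3.43 = 1009.792 SLV
Net change: 1009.792 − 1000 = 9.792 SLV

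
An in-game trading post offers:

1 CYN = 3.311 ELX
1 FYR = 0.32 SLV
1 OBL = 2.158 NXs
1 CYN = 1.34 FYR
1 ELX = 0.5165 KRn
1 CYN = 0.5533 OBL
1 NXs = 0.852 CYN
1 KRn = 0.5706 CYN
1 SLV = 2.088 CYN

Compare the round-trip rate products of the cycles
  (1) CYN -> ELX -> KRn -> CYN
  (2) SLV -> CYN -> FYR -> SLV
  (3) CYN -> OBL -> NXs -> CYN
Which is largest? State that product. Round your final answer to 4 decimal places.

(1) 3.311 × 0.5165 × 0.5706 = 0.97580
(2) 2.088 × 1.34 × 0.32 = 0.89533
(3) 0.5533 × 2.158 × 0.852 = 1.01731
Highest is cycle (3) at 1.0173 (>1, arbitrage).

1.0173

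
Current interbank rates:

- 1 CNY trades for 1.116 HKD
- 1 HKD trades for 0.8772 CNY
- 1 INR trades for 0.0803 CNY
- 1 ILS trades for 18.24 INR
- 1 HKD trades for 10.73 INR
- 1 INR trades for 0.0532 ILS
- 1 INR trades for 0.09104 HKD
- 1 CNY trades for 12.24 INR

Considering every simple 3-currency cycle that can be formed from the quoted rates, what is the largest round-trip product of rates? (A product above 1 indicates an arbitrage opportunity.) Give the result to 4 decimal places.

CNY→INR→HKD→CNY: 12.24 × 0.09104 × 0.8772 = 0.97749
CNY→HKD→INR→CNY: 1.116 × 10.73 × 0.0803 = 0.96157
Maximum is CNY→INR→HKD→CNY at 0.9775; no arbitrage — every cycle loses value.

0.9775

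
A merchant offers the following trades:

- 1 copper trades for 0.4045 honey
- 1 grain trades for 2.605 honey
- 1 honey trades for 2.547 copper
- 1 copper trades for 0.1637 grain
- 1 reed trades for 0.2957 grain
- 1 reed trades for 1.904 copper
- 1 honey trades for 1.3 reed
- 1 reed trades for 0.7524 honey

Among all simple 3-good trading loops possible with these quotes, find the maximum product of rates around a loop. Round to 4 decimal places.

1.0861

honey→copper→grain→honey: 2.547 × 0.1637 × 2.605 = 1.08614
honey→reed→grain→honey: 1.3 × 0.2957 × 2.605 = 1.00139
honey→reed→copper→honey: 1.3 × 1.904 × 0.4045 = 1.00122
Maximum is honey→copper→grain→honey at 1.0861; arbitrage exists.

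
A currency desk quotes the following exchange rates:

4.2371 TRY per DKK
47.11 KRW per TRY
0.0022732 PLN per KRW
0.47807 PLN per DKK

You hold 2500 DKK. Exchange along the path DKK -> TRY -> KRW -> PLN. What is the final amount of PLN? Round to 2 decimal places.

1134.38

2500 DKK × 4.2371 = 10592.75 TRY
10592.75 TRY × 47.11 = 499024.4525 KRW
499024.4525 KRW × 0.0022732 = 1134.382385423 PLN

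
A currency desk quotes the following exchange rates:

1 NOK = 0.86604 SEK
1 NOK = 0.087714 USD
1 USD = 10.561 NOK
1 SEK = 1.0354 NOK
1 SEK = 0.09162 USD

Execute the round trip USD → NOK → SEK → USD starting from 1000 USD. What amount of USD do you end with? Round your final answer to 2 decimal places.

837.98

1000 USD × 10.561 = 10561 NOK
10561 NOK × 0.86604 = 9146.24844 SEK
9146.24844 SEK × 0.09162 = 837.9792820728 USD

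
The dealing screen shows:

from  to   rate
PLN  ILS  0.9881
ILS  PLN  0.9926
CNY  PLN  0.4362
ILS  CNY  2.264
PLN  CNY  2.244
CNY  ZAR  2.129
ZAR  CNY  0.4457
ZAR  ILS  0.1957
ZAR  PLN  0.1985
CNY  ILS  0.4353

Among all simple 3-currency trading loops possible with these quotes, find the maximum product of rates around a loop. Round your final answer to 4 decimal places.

PLN→ILS→CNY→PLN: 0.9881 × 2.264 × 0.4362 = 0.97580
PLN→CNY→ILS→PLN: 2.244 × 0.4353 × 0.9926 = 0.96958
PLN→CNY→ZAR→PLN: 2.244 × 2.129 × 0.1985 = 0.94833
ZAR→ILS→CNY→ZAR: 0.1957 × 2.264 × 2.129 = 0.94328
Maximum is PLN→ILS→CNY→PLN at 0.9758; no arbitrage — every cycle loses value.

0.9758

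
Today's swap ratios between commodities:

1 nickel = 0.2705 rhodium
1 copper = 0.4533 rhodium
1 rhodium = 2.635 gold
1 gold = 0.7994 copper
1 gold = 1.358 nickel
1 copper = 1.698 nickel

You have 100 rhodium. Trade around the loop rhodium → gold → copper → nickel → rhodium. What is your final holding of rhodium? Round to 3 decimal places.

96.750

100 rhodium × 2.635 = 263.5 gold
263.5 gold × 0.7994 = 210.6419 copper
210.6419 copper × 1.698 = 357.6699462 nickel
357.6699462 nickel × 0.2705 = 96.7497204471 rhodium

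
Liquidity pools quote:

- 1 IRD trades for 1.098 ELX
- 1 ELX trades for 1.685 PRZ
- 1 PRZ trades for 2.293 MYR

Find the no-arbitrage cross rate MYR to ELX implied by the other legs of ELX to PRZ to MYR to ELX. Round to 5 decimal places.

0.25882

Known legs of the cycle: 1.685 × 2.293 = 3.863705
For no arbitrage the full-cycle product must be 1, so the missing rate is 1 / 3.863705 ≈ 0.2588189.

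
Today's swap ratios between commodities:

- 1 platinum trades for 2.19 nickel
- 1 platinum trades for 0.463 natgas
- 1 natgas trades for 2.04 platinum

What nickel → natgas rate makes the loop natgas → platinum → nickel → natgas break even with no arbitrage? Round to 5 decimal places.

Known legs of the cycle: 2.04 × 2.19 = 4.4676
For no arbitrage the full-cycle product must be 1, so the missing rate is 1 / 4.4676 ≈ 0.2238338.

0.22383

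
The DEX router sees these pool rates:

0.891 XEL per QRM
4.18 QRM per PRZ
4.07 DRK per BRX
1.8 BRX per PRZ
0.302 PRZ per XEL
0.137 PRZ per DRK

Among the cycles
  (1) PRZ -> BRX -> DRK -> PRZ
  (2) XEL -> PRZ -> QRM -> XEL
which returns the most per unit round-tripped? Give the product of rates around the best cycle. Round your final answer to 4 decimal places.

(1) 1.8 × 4.07 × 0.137 = 1.00366
(2) 0.302 × 4.18 × 0.891 = 1.12476
Highest is cycle (2) at 1.1248 (>1, arbitrage).

1.1248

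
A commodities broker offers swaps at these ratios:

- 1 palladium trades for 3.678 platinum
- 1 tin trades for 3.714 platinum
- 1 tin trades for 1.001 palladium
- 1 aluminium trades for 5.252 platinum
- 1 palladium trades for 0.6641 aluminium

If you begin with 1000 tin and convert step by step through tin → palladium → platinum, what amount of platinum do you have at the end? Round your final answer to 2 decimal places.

1000 tin × 1.001 = 1001 palladium
1001 palladium × 3.678 = 3681.678 platinum

3681.68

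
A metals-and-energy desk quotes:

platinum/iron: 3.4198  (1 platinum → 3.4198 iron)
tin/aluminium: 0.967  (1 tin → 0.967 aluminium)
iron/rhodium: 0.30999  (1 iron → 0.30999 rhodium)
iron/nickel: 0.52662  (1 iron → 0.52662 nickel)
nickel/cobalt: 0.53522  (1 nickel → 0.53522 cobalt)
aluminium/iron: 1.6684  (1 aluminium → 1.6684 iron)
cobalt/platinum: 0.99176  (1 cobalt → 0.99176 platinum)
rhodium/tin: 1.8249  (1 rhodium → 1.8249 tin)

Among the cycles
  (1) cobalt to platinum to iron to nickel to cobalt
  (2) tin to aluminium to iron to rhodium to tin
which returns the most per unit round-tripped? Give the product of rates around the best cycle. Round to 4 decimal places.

(1) 0.99176 × 3.4198 × 0.52662 × 0.53522 = 0.95595
(2) 0.967 × 1.6684 × 0.30999 × 1.8249 = 0.91267
Highest is cycle (1) at 0.9560 (≤1, no arbitrage).

0.9560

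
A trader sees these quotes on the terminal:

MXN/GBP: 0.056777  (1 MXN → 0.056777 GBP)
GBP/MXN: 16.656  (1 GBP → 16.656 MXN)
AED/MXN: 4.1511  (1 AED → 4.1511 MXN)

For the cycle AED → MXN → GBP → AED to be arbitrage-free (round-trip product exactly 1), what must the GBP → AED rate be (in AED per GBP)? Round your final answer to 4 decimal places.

Known legs of the cycle: 4.1511 × 0.056777 = 0.2356870047
For no arbitrage the full-cycle product must be 1, so the missing rate is 1 / 0.2356870047 ≈ 4.242915.

4.2429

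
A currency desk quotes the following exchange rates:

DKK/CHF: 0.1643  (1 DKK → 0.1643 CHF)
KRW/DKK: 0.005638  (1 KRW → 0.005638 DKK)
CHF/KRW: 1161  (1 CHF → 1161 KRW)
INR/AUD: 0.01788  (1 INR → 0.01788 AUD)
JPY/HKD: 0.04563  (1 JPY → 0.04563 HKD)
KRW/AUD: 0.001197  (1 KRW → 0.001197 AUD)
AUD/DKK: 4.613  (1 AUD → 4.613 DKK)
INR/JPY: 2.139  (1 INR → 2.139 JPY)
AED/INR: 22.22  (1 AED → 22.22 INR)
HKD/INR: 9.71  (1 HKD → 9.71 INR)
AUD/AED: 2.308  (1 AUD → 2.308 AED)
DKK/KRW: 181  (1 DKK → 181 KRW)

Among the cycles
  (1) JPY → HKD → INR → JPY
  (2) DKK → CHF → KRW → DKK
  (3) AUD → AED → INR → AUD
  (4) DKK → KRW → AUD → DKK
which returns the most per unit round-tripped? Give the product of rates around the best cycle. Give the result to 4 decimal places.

1.0755

(1) 0.04563 × 9.71 × 2.139 = 0.94772
(2) 0.1643 × 1161 × 0.005638 = 1.07546
(3) 2.308 × 22.22 × 0.01788 = 0.91695
(4) 181 × 0.001197 × 4.613 = 0.99944
Highest is cycle (2) at 1.0755 (>1, arbitrage).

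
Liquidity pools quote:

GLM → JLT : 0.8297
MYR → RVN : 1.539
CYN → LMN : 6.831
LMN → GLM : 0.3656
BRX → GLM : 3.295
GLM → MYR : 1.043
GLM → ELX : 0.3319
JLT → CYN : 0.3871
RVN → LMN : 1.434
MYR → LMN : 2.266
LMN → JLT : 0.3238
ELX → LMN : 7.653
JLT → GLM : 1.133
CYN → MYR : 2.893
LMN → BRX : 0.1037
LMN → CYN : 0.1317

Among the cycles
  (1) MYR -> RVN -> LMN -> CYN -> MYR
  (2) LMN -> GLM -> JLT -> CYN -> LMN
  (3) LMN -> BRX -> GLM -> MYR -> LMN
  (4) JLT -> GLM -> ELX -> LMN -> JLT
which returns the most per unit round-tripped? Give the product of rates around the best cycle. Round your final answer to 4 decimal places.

0.9318

(1) 1.539 × 1.434 × 0.1317 × 2.893 = 0.84086
(2) 0.3656 × 0.8297 × 0.3871 × 6.831 = 0.80211
(3) 0.1037 × 3.295 × 1.043 × 2.266 = 0.80757
(4) 1.133 × 0.3319 × 7.653 × 0.3238 = 0.93185
Highest is cycle (4) at 0.9318 (≤1, no arbitrage).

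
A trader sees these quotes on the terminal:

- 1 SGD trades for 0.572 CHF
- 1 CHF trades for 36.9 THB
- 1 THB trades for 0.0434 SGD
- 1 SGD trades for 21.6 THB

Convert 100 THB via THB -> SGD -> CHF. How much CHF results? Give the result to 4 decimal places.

100 THB × 0.0434 = 4.34 SGD
4.34 SGD × 0.572 = 2.48248 CHF

2.4825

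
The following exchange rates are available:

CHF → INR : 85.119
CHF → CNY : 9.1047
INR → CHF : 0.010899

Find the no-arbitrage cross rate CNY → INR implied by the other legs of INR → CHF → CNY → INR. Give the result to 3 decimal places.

Known legs of the cycle: 0.010899 × 9.1047 = 0.0992321253
For no arbitrage the full-cycle product must be 1, so the missing rate is 1 / 0.0992321253 ≈ 10.07738.

10.077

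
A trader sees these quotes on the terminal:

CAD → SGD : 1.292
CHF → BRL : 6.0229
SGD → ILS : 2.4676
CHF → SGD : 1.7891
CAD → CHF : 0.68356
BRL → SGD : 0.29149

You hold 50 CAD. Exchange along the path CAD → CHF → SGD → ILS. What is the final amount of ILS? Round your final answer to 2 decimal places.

150.89

50 CAD × 0.68356 = 34.178 CHF
34.178 CHF × 1.7891 = 61.1478598 SGD
61.1478598 SGD × 2.4676 = 150.88845884248 ILS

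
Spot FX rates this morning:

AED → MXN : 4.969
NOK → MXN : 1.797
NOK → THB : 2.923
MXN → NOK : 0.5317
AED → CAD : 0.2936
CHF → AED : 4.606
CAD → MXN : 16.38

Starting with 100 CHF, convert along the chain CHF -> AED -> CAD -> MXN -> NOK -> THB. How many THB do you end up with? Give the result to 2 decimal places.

3442.62

100 CHF × 4.606 = 460.6 AED
460.6 AED × 0.2936 = 135.23216 CAD
135.23216 CAD × 16.38 = 2215.1027808 MXN
2215.1027808 MXN × 0.5317 = 1177.77014855136 NOK
1177.77014855136 NOK × 2.923 = 3442.62214421562528 THB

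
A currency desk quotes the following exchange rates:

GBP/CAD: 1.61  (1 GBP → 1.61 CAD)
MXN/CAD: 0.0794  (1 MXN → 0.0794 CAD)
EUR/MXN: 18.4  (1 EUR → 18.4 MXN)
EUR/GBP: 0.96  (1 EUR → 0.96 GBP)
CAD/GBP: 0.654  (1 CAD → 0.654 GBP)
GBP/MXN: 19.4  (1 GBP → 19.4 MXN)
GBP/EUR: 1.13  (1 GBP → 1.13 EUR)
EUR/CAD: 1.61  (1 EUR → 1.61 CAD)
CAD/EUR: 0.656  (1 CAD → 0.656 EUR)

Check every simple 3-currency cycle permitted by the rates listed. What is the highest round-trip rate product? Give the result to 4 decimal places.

GBP→EUR→CAD→GBP: 1.13 × 1.61 × 0.654 = 1.18982
GBP→CAD→EUR→GBP: 1.61 × 0.656 × 0.96 = 1.01391
MXN→CAD→GBP→MXN: 0.0794 × 0.654 × 19.4 = 1.00740
MXN→CAD→EUR→MXN: 0.0794 × 0.656 × 18.4 = 0.95839
Maximum is GBP→EUR→CAD→GBP at 1.1898; arbitrage exists.

1.1898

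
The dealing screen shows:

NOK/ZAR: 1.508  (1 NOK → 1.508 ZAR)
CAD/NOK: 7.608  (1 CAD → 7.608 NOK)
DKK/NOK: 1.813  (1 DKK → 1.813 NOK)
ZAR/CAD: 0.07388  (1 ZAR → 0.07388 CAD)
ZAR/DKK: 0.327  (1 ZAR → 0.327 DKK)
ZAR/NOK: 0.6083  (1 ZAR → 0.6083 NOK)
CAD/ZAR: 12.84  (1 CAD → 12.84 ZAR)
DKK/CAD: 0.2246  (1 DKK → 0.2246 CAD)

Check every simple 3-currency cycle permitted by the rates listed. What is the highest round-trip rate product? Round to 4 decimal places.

0.9430

ZAR→DKK→CAD→ZAR: 0.327 × 0.2246 × 12.84 = 0.94302
ZAR→DKK→NOK→ZAR: 0.327 × 1.813 × 1.508 = 0.89402
ZAR→CAD→NOK→ZAR: 0.07388 × 7.608 × 1.508 = 0.84762
Maximum is ZAR→DKK→CAD→ZAR at 0.9430; no arbitrage — every cycle loses value.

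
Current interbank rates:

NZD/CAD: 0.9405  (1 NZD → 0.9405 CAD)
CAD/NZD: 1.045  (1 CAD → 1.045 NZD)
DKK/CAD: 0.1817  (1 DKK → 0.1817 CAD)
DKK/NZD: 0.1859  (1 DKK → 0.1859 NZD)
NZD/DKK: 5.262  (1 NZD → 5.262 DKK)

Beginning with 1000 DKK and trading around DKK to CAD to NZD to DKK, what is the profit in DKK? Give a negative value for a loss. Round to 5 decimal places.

1000 DKK × 0.1817 = 181.7 CAD
181.7 CAD × 1.045 = 189.8765 NZD
189.8765 NZD × 5.262 = 999.130143 DKK
Net change: 999.130143 − 1000 = -0.869857 DKK

-0.86986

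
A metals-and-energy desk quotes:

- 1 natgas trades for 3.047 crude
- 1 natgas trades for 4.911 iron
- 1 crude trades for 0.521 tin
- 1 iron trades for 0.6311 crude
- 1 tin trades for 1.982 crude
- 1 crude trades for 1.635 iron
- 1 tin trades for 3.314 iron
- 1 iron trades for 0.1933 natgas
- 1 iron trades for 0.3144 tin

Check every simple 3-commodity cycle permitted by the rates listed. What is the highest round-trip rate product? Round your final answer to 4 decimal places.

1.0897

tin→iron→crude→tin: 3.314 × 0.6311 × 0.521 = 1.08965
tin→crude→iron→tin: 1.982 × 1.635 × 0.3144 = 1.01884
iron→natgas→crude→iron: 0.1933 × 3.047 × 1.635 = 0.96299
Maximum is tin→iron→crude→tin at 1.0897; arbitrage exists.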